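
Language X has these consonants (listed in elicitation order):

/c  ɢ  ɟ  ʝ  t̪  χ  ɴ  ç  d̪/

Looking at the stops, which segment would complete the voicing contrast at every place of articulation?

place of articulation  voiceless  voiced  
dental            t̪        d̪      
palatal           c         ɟ       
uvular            —         ɢ       
The uvular row has no voiceless member, so the gap is the voiceless uvular stop /q/.

/q/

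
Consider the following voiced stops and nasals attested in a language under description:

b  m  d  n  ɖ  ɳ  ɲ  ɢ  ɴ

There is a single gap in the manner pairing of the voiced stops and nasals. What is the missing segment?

/ɟ/

Oral stop: /b/ (bilabial), /d/ (alveolar), /ɖ/ (retroflex), /ɢ/ (uvular).
Nasal: /m/ (bilabial), /n/ (alveolar), /ɳ/ (retroflex), /ɲ/ (palatal), /ɴ/ (uvular).
The palatal row has no oral stop member, so the gap is the palatal oral stop /ɟ/.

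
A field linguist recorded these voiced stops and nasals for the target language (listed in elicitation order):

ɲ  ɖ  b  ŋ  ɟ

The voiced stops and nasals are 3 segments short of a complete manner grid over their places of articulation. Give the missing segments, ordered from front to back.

Oral stop: /b/ (bilabial), /ɖ/ (retroflex), /ɟ/ (palatal).
Nasal: /ɲ/ (palatal), /ŋ/ (velar).
Gaps, from front to back: bilabial lacks nasal (/m/); retroflex lacks nasal (/ɳ/); velar lacks oral stop (/ɡ/).

/m/, /ɳ/, /ɡ/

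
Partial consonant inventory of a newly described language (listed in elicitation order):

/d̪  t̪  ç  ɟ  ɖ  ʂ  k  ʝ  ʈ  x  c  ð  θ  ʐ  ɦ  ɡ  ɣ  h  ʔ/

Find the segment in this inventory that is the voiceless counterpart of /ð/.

/θ/

/ð/ is a voiced dental fricative.
The voiceless counterpart is a voiceless dental fricative — in this inventory, /θ/.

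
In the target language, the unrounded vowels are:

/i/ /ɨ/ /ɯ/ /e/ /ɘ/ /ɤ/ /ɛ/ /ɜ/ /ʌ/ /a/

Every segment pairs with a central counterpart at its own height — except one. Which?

/a/

High: /i/ ~ /ɨ/ ~ /ɯ/
High-mid: /e/ ~ /ɘ/ ~ /ɤ/
Low-mid: /ɛ/ ~ /ɜ/ ~ /ʌ/
Low: only /a/ (front); no central partner.
So /a/ is the unpaired segment.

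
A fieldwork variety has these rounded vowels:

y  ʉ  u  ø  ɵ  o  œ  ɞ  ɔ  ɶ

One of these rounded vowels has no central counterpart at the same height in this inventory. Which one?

High: /y/ ~ /ʉ/ ~ /u/
High-mid: /ø/ ~ /ɵ/ ~ /o/
Low-mid: /œ/ ~ /ɞ/ ~ /ɔ/
Low: only /ɶ/ (front); no central partner.
So /ɶ/ is the unpaired segment.

/ɶ/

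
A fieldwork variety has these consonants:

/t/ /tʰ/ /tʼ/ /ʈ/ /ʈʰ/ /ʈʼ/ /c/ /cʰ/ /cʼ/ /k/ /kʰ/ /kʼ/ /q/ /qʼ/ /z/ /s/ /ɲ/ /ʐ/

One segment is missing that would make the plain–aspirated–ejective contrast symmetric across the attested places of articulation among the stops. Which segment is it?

alveolar: plain /t/, aspirated /tʰ/, ejective /tʼ/.
retroflex: plain /ʈ/, aspirated /ʈʰ/, ejective /ʈʼ/.
palatal: plain /c/, aspirated /cʰ/, ejective /cʼ/.
velar: plain /k/, aspirated /kʰ/, ejective /kʼ/.
uvular: plain /q/, aspirated —, ejective /qʼ/.
The uvular row has no aspirated member, so the gap is the aspirated uvular stop /qʰ/.

/qʰ/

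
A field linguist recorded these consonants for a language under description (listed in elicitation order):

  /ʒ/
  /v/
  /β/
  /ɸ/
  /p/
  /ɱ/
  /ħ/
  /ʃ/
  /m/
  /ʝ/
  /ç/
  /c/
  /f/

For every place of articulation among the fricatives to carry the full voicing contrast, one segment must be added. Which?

bilabial: voiceless /ɸ/, voiced /β/.
labiodental: voiceless /f/, voiced /v/.
postalveolar: voiceless /ʃ/, voiced /ʒ/.
palatal: voiceless /ç/, voiced /ʝ/.
pharyngeal: voiceless /ħ/, voiced —.
The pharyngeal row has no voiced member, so the gap is the voiced pharyngeal fricative /ʕ/.

/ʕ/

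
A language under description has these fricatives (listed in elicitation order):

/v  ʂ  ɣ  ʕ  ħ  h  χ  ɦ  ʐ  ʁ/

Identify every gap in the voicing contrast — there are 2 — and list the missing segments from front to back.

/f/, /x/

place of articulation  voiceless  voiced  
labiodental       —         v       
retroflex         ʂ         ʐ       
velar             —         ɣ       
uvular            χ         ʁ       
pharyngeal        ħ         ʕ       
glottal           h         ɦ       
Gaps, from front to back: labiodental lacks voiceless (/f/); velar lacks voiceless (/x/).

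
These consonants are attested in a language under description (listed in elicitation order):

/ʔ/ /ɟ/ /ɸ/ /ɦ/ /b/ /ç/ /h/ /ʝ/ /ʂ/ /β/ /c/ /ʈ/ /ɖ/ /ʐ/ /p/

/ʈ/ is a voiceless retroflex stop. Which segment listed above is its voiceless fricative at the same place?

The voiceless fricative at the same place is a voiceless retroflex fricative — in this inventory, /ʂ/.

/ʂ/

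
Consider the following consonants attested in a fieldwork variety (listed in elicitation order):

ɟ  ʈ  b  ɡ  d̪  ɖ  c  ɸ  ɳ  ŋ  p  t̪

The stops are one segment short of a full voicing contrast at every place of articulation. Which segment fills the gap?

Voiceless: /p/ (bilabial), /t̪/ (dental), /ʈ/ (retroflex), /c/ (palatal).
Voiced: /b/ (bilabial), /d̪/ (dental), /ɖ/ (retroflex), /ɟ/ (palatal), /ɡ/ (velar).
The velar row has no voiceless member, so the gap is the voiceless velar stop /k/.

/k/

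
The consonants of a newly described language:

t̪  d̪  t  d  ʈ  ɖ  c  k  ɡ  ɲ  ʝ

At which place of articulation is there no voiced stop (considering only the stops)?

place of articulation  voiceless  voiced  
dental            t̪        d̪      
alveolar          t         d       
retroflex         ʈ         ɖ       
palatal           c         —       
velar             k         ɡ       
Every place of articulation has a voiced member except palatal, where /ɟ/ would be expected.

palatal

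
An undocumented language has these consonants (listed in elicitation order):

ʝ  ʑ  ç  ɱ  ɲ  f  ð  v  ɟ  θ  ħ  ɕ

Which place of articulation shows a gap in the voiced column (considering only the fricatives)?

labiodental: voiceless /f/, voiced /v/.
dental: voiceless /θ/, voiced /ð/.
alveolo-palatal: voiceless /ɕ/, voiced /ʑ/.
palatal: voiceless /ç/, voiced /ʝ/.
pharyngeal: voiceless /ħ/, voiced —.
Every place of articulation has a voiced member except pharyngeal, where /ʕ/ would be expected.

pharyngeal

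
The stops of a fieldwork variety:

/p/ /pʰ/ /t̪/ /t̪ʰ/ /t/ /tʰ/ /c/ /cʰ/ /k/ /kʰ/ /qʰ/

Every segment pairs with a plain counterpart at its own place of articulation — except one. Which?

/qʰ/

Bilabial: /p/ ~ /pʰ/
Dental: /t̪/ ~ /t̪ʰ/
Alveolar: /t/ ~ /tʰ/
Palatal: /c/ ~ /cʰ/
Velar: /k/ ~ /kʰ/
Uvular: only /qʰ/ (aspirated); no plain partner.
So /qʰ/ is the unpaired segment.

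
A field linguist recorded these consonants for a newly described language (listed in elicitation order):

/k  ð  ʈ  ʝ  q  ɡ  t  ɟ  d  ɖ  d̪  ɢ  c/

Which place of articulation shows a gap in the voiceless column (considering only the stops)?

dental

Voiceless: /t/ (alveolar), /ʈ/ (retroflex), /c/ (palatal), /k/ (velar), /q/ (uvular).
Voiced: /d̪/ (dental), /d/ (alveolar), /ɖ/ (retroflex), /ɟ/ (palatal), /ɡ/ (velar), /ɢ/ (uvular).
Every place of articulation has a voiceless member except dental, where /t̪/ would be expected.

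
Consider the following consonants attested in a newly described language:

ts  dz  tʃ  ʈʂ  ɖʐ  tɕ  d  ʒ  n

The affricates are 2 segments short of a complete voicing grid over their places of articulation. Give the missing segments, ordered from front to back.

Voiceless: /ts/ (alveolar), /tʃ/ (postalveolar), /ʈʂ/ (retroflex), /tɕ/ (alveolo-palatal).
Voiced: /dz/ (alveolar), /ɖʐ/ (retroflex).
Gaps, from front to back: postalveolar lacks voiced (/dʒ/); alveolo-palatal lacks voiced (/dʑ/).

/dʒ/, /dʑ/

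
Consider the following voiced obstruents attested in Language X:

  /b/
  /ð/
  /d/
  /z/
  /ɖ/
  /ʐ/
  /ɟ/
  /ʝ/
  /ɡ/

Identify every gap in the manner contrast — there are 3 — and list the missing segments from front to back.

Stop: /b/ (bilabial), /d/ (alveolar), /ɖ/ (retroflex), /ɟ/ (palatal), /ɡ/ (velar).
Fricative: /ð/ (dental), /z/ (alveolar), /ʐ/ (retroflex), /ʝ/ (palatal).
Gaps, from front to back: bilabial lacks fricative (/β/); dental lacks stop (/d̪/); velar lacks fricative (/ɣ/).

/β/, /d̪/, /ɣ/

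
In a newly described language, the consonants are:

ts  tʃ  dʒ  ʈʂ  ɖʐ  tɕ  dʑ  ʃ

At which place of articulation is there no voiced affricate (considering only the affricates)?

alveolar

alveolar: voiceless /ts/, voiced —.
postalveolar: voiceless /tʃ/, voiced /dʒ/.
retroflex: voiceless /ʈʂ/, voiced /ɖʐ/.
alveolo-palatal: voiceless /tɕ/, voiced /dʑ/.
Every place of articulation has a voiced member except alveolar, where /dz/ would be expected.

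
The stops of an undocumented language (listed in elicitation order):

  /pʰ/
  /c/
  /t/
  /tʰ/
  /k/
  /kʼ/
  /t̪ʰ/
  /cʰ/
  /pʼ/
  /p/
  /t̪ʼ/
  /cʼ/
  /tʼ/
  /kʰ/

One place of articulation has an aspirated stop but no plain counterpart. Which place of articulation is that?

Plain: /p/ (bilabial), /t/ (alveolar), /c/ (palatal), /k/ (velar).
Aspirated: /pʰ/ (bilabial), /t̪ʰ/ (dental), /tʰ/ (alveolar), /cʰ/ (palatal), /kʰ/ (velar).
Ejective: /pʼ/ (bilabial), /t̪ʼ/ (dental), /tʼ/ (alveolar), /cʼ/ (palatal), /kʼ/ (velar).
Every place of articulation has a plain member except dental, where /t̪/ would be expected.

dental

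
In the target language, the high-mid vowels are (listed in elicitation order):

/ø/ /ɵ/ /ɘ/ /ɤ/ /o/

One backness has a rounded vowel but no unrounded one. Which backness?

Unrounded: /ɘ/ (central), /ɤ/ (back).
Rounded: /ø/ (front), /ɵ/ (central), /o/ (back).
Every backness has an unrounded member except front, where /e/ would be expected.

front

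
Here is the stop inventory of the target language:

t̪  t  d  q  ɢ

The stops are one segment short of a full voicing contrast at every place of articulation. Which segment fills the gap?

place of articulation  voiceless  voiced  
dental            t̪        —       
alveolar          t         d       
uvular            q         ɢ       
The dental row has no voiced member, so the gap is the voiced dental stop /d̪/.

/d̪/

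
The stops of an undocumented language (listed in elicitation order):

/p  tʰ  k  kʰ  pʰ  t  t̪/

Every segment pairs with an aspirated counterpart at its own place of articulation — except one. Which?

Bilabial: /p/ ~ /pʰ/
Alveolar: /t/ ~ /tʰ/
Velar: /k/ ~ /kʰ/
Dental: only /t̪/ (plain); no aspirated partner.
So /t̪/ is the unpaired segment.

/t̪/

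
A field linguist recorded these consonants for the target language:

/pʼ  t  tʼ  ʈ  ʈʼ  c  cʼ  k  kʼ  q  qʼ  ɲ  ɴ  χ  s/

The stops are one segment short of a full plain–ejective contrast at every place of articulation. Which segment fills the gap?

bilabial: plain —, ejective /pʼ/.
alveolar: plain /t/, ejective /tʼ/.
retroflex: plain /ʈ/, ejective /ʈʼ/.
palatal: plain /c/, ejective /cʼ/.
velar: plain /k/, ejective /kʼ/.
uvular: plain /q/, ejective /qʼ/.
The bilabial row has no plain member, so the gap is the plain bilabial stop /p/.

/p/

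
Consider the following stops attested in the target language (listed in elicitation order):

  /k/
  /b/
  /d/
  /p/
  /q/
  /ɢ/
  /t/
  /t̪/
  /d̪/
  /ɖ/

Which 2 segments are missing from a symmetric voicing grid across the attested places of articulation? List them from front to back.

bilabial: voiceless /p/, voiced /b/.
dental: voiceless /t̪/, voiced /d̪/.
alveolar: voiceless /t/, voiced /d/.
retroflex: voiceless —, voiced /ɖ/.
velar: voiceless /k/, voiced —.
uvular: voiceless /q/, voiced /ɢ/.
Gaps, from front to back: retroflex lacks voiceless (/ʈ/); velar lacks voiced (/ɡ/).

/ʈ/, /ɡ/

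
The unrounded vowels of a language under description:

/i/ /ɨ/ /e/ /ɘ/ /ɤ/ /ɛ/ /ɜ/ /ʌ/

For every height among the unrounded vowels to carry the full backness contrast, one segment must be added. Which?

high: front /i/, central /ɨ/, back —.
high-mid: front /e/, central /ɘ/, back /ɤ/.
low-mid: front /ɛ/, central /ɜ/, back /ʌ/.
The high row has no back member, so the gap is the high back unrounded vowel /ɯ/.

/ɯ/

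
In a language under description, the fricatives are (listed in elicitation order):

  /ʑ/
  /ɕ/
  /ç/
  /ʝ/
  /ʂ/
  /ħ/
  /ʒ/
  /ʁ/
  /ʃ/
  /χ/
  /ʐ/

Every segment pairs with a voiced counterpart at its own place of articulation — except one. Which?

/ħ/

Postalveolar: /ʃ/ ~ /ʒ/
Retroflex: /ʂ/ ~ /ʐ/
Alveolo-palatal: /ɕ/ ~ /ʑ/
Palatal: /ç/ ~ /ʝ/
Uvular: /χ/ ~ /ʁ/
Pharyngeal: only /ħ/ (voiceless); no voiced partner.
So /ħ/ is the unpaired segment.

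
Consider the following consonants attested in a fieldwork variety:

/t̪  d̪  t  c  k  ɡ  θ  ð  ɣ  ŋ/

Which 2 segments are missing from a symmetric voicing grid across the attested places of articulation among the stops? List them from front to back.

place of articulation  voiceless  voiced  
dental            t̪        d̪      
alveolar          t         —       
palatal           c         —       
velar             k         ɡ       
Gaps, from front to back: alveolar lacks voiced (/d/); palatal lacks voiced (/ɟ/).

/d/, /ɟ/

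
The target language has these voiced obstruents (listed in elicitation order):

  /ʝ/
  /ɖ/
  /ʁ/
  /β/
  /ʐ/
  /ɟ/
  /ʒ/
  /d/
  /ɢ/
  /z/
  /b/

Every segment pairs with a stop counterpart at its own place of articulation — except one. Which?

Bilabial: /b/ ~ /β/
Alveolar: /d/ ~ /z/
Retroflex: /ɖ/ ~ /ʐ/
Palatal: /ɟ/ ~ /ʝ/
Uvular: /ɢ/ ~ /ʁ/
Postalveolar: only /ʒ/ (fricative); no stop partner.
So /ʒ/ is the unpaired segment.

/ʒ/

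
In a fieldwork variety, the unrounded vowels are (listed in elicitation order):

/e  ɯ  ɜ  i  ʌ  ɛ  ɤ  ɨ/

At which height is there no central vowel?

height            front     central   back    
high              i         ɨ         ɯ       
high-mid          e         —         ɤ       
low-mid           ɛ         ɜ         ʌ       
Every height has a central member except high-mid, where /ɘ/ would be expected.

high-mid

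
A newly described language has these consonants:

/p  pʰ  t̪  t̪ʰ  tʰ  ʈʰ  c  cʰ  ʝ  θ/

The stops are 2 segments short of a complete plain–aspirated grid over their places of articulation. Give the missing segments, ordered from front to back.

/t/, /ʈ/

bilabial: plain /p/, aspirated /pʰ/.
dental: plain /t̪/, aspirated /t̪ʰ/.
alveolar: plain —, aspirated /tʰ/.
retroflex: plain —, aspirated /ʈʰ/.
palatal: plain /c/, aspirated /cʰ/.
Gaps, from front to back: alveolar lacks plain (/t/); retroflex lacks plain (/ʈ/).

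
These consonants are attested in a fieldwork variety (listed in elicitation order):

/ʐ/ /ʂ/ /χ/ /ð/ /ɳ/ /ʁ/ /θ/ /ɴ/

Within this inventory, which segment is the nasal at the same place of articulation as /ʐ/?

/ɳ/

/ʐ/ is a voiced retroflex fricative.
The nasal at the same place is a retroflex nasal — in this inventory, /ɳ/.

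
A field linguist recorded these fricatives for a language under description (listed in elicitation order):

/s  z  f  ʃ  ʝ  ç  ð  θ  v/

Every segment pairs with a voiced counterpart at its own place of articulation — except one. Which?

Labiodental: /f/ ~ /v/
Dental: /θ/ ~ /ð/
Alveolar: /s/ ~ /z/
Palatal: /ç/ ~ /ʝ/
Postalveolar: only /ʃ/ (voiceless); no voiced partner.
So /ʃ/ is the unpaired segment.

/ʃ/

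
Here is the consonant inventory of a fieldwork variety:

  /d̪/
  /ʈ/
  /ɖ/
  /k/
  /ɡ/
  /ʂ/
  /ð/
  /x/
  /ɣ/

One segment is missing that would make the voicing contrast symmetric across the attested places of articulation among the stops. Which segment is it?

place of articulation  voiceless  voiced  
dental            —         d̪      
retroflex         ʈ         ɖ       
velar             k         ɡ       
The dental row has no voiceless member, so the gap is the voiceless dental stop /t̪/.

/t̪/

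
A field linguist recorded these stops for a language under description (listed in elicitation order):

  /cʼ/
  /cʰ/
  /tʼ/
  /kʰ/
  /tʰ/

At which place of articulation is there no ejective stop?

velar

place of articulation  aspirated  ejective
alveolar          tʰ        tʼ      
palatal           cʰ        cʼ      
velar             kʰ        —       
Every place of articulation has an ejective member except velar, where /kʼ/ would be expected.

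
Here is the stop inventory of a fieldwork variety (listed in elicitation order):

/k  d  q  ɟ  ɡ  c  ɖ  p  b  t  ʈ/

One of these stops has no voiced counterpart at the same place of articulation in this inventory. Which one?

/q/

Bilabial: /p/ ~ /b/
Alveolar: /t/ ~ /d/
Retroflex: /ʈ/ ~ /ɖ/
Palatal: /c/ ~ /ɟ/
Velar: /k/ ~ /ɡ/
Uvular: only /q/ (voiceless); no voiced partner.
So /q/ is the unpaired segment.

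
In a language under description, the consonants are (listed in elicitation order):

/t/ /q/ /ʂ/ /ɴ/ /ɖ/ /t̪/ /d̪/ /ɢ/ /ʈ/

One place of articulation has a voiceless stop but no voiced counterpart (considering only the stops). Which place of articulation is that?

alveolar

dental: voiceless /t̪/, voiced /d̪/.
alveolar: voiceless /t/, voiced —.
retroflex: voiceless /ʈ/, voiced /ɖ/.
uvular: voiceless /q/, voiced /ɢ/.
Every place of articulation has a voiced member except alveolar, where /d/ would be expected.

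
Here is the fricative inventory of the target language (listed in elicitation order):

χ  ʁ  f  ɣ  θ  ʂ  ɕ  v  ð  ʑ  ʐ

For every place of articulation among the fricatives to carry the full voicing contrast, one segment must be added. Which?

Voiceless: /f/ (labiodental), /θ/ (dental), /ʂ/ (retroflex), /ɕ/ (alveolo-palatal), /χ/ (uvular).
Voiced: /v/ (labiodental), /ð/ (dental), /ʐ/ (retroflex), /ʑ/ (alveolo-palatal), /ɣ/ (velar), /ʁ/ (uvular).
The velar row has no voiceless member, so the gap is the voiceless velar fricative /x/.

/x/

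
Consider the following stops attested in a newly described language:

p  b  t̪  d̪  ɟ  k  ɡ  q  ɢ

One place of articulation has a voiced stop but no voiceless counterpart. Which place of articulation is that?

Voiceless: /p/ (bilabial), /t̪/ (dental), /k/ (velar), /q/ (uvular).
Voiced: /b/ (bilabial), /d̪/ (dental), /ɟ/ (palatal), /ɡ/ (velar), /ɢ/ (uvular).
Every place of articulation has a voiceless member except palatal, where /c/ would be expected.

palatal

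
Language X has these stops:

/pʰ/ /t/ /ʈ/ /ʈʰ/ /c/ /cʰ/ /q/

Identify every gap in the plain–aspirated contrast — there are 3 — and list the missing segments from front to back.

/p/, /tʰ/, /qʰ/

bilabial: plain —, aspirated /pʰ/.
alveolar: plain /t/, aspirated —.
retroflex: plain /ʈ/, aspirated /ʈʰ/.
palatal: plain /c/, aspirated /cʰ/.
uvular: plain /q/, aspirated —.
Gaps, from front to back: bilabial lacks plain (/p/); alveolar lacks aspirated (/tʰ/); uvular lacks aspirated (/qʰ/).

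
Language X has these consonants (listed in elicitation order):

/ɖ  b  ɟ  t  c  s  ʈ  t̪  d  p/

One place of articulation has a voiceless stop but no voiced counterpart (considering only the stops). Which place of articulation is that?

dental

Voiceless: /p/ (bilabial), /t̪/ (dental), /t/ (alveolar), /ʈ/ (retroflex), /c/ (palatal).
Voiced: /b/ (bilabial), /d/ (alveolar), /ɖ/ (retroflex), /ɟ/ (palatal).
Every place of articulation has a voiced member except dental, where /d̪/ would be expected.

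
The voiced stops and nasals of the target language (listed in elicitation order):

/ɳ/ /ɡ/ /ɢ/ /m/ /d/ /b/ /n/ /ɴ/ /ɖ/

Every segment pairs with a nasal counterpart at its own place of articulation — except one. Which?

/ɡ/

Bilabial: /b/ ~ /m/
Alveolar: /d/ ~ /n/
Retroflex: /ɖ/ ~ /ɳ/
Uvular: /ɢ/ ~ /ɴ/
Velar: only /ɡ/ (oral stop); no nasal partner.
So /ɡ/ is the unpaired segment.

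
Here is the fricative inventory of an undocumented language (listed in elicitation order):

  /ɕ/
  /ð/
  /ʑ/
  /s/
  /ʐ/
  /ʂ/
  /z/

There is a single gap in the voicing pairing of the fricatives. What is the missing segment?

dental: voiceless —, voiced /ð/.
alveolar: voiceless /s/, voiced /z/.
retroflex: voiceless /ʂ/, voiced /ʐ/.
alveolo-palatal: voiceless /ɕ/, voiced /ʑ/.
The dental row has no voiceless member, so the gap is the voiceless dental fricative /θ/.

/θ/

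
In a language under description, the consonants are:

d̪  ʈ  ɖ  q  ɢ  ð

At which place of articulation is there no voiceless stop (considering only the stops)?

dental

Voiceless: /ʈ/ (retroflex), /q/ (uvular).
Voiced: /d̪/ (dental), /ɖ/ (retroflex), /ɢ/ (uvular).
Every place of articulation has a voiceless member except dental, where /t̪/ would be expected.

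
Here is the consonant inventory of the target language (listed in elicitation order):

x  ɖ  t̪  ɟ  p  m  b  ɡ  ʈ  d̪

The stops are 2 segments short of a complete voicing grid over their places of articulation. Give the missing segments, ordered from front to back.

Voiceless: /p/ (bilabial), /t̪/ (dental), /ʈ/ (retroflex).
Voiced: /b/ (bilabial), /d̪/ (dental), /ɖ/ (retroflex), /ɟ/ (palatal), /ɡ/ (velar).
Gaps, from front to back: palatal lacks voiceless (/c/); velar lacks voiceless (/k/).

/c/, /k/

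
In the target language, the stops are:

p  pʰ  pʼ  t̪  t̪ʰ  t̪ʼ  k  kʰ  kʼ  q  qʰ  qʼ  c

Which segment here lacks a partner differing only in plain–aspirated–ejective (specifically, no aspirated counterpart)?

Bilabial: /p/ ~ /pʰ/ ~ /pʼ/
Dental: /t̪/ ~ /t̪ʰ/ ~ /t̪ʼ/
Velar: /k/ ~ /kʰ/ ~ /kʼ/
Uvular: /q/ ~ /qʰ/ ~ /qʼ/
Palatal: only /c/ (plain); no aspirated partner.
So /c/ is the unpaired segment.

/c/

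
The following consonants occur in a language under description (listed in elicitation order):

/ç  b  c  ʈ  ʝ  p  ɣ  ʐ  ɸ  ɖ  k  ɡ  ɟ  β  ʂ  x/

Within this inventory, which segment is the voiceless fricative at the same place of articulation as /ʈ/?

/ʂ/

/ʈ/ is a voiceless retroflex stop.
The voiceless fricative at the same place is a voiceless retroflex fricative — in this inventory, /ʂ/.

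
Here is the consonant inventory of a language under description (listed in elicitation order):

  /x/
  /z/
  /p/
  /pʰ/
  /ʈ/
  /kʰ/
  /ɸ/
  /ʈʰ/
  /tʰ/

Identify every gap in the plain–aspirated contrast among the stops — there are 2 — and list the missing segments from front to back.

place of articulation  plain     aspirated
bilabial          p         pʰ      
alveolar          —         tʰ      
retroflex         ʈ         ʈʰ      
velar             —         kʰ      
Gaps, from front to back: alveolar lacks plain (/t/); velar lacks plain (/k/).

/t/, /k/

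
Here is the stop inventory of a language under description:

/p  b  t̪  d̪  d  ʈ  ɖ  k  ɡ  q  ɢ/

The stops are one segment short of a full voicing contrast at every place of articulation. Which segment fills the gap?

bilabial: voiceless /p/, voiced /b/.
dental: voiceless /t̪/, voiced /d̪/.
alveolar: voiceless —, voiced /d/.
retroflex: voiceless /ʈ/, voiced /ɖ/.
velar: voiceless /k/, voiced /ɡ/.
uvular: voiceless /q/, voiced /ɢ/.
The alveolar row has no voiceless member, so the gap is the voiceless alveolar stop /t/.

/t/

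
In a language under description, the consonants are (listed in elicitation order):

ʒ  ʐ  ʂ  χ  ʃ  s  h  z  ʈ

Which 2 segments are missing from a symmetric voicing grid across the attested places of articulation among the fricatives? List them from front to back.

Voiceless: /s/ (alveolar), /ʃ/ (postalveolar), /ʂ/ (retroflex), /χ/ (uvular), /h/ (glottal).
Voiced: /z/ (alveolar), /ʒ/ (postalveolar), /ʐ/ (retroflex).
Gaps, from front to back: uvular lacks voiced (/ʁ/); glottal lacks voiced (/ɦ/).

/ʁ/, /ɦ/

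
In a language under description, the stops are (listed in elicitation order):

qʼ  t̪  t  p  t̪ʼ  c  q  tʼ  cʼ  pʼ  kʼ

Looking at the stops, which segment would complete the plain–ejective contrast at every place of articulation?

/k/

place of articulation  plain     ejective
bilabial          p         pʼ      
dental            t̪        t̪ʼ     
alveolar          t         tʼ      
palatal           c         cʼ      
velar             —         kʼ      
uvular            q         qʼ      
The velar row has no plain member, so the gap is the plain velar stop /k/.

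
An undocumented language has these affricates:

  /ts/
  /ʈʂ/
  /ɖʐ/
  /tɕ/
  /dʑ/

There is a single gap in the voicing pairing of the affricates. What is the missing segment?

place of articulation  voiceless  voiced  
alveolar          ts        —       
retroflex         ʈʂ        ɖʐ      
alveolo-palatal   tɕ        dʑ      
The alveolar row has no voiced member, so the gap is the voiced alveolar affricate /dz/.

/dz/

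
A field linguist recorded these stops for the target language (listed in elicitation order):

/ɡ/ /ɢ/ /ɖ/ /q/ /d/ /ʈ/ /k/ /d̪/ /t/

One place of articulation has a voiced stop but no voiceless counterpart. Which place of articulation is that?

dental

Voiceless: /t/ (alveolar), /ʈ/ (retroflex), /k/ (velar), /q/ (uvular).
Voiced: /d̪/ (dental), /d/ (alveolar), /ɖ/ (retroflex), /ɡ/ (velar), /ɢ/ (uvular).
Every place of articulation has a voiceless member except dental, where /t̪/ would be expected.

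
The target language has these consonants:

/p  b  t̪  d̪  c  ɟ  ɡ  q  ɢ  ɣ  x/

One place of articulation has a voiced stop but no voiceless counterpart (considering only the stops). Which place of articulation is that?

bilabial: voiceless /p/, voiced /b/.
dental: voiceless /t̪/, voiced /d̪/.
palatal: voiceless /c/, voiced /ɟ/.
velar: voiceless —, voiced /ɡ/.
uvular: voiceless /q/, voiced /ɢ/.
Every place of articulation has a voiceless member except velar, where /k/ would be expected.

velar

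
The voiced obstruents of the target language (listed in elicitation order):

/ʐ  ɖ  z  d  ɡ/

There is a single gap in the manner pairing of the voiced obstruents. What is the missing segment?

alveolar: stop /d/, fricative /z/.
retroflex: stop /ɖ/, fricative /ʐ/.
velar: stop /ɡ/, fricative —.
The velar row has no fricative member, so the gap is the velar fricative /ɣ/.

/ɣ/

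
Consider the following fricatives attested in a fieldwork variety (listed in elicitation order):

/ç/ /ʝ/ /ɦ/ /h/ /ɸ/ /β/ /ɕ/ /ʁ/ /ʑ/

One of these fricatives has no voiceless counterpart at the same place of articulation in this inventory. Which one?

/ʁ/

Bilabial: /ɸ/ ~ /β/
Alveolo-palatal: /ɕ/ ~ /ʑ/
Palatal: /ç/ ~ /ʝ/
Glottal: /h/ ~ /ɦ/
Uvular: only /ʁ/ (voiced); no voiceless partner.
So /ʁ/ is the unpaired segment.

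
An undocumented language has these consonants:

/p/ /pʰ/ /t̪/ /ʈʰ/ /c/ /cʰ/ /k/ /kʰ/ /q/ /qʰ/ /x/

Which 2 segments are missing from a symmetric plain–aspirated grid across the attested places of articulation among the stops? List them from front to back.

Plain: /p/ (bilabial), /t̪/ (dental), /c/ (palatal), /k/ (velar), /q/ (uvular).
Aspirated: /pʰ/ (bilabial), /ʈʰ/ (retroflex), /cʰ/ (palatal), /kʰ/ (velar), /qʰ/ (uvular).
Gaps, from front to back: dental lacks aspirated (/t̪ʰ/); retroflex lacks plain (/ʈ/).

/t̪ʰ/, /ʈ/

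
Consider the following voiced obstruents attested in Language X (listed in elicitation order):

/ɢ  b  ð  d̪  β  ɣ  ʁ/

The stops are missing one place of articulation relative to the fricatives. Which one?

velar

bilabial: stop /b/, fricative /β/.
dental: stop /d̪/, fricative /ð/.
velar: stop —, fricative /ɣ/.
uvular: stop /ɢ/, fricative /ʁ/.
Every place of articulation has a stop member except velar, where /ɡ/ would be expected.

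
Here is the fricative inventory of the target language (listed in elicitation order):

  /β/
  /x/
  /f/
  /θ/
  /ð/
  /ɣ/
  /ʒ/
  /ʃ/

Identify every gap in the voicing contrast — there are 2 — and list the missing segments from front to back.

/ɸ/, /v/

place of articulation  voiceless  voiced  
bilabial          —         β       
labiodental       f         —       
dental            θ         ð       
postalveolar      ʃ         ʒ       
velar             x         ɣ       
Gaps, from front to back: bilabial lacks voiceless (/ɸ/); labiodental lacks voiced (/v/).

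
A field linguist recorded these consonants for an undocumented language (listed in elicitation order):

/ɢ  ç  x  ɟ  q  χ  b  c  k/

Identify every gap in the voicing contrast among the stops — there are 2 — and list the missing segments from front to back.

/p/, /ɡ/

place of articulation  voiceless  voiced  
bilabial          —         b       
palatal           c         ɟ       
velar             k         —       
uvular            q         ɢ       
Gaps, from front to back: bilabial lacks voiceless (/p/); velar lacks voiced (/ɡ/).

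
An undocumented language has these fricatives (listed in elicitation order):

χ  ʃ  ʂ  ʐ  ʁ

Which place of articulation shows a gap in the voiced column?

postalveolar

place of articulation  voiceless  voiced  
postalveolar      ʃ         —       
retroflex         ʂ         ʐ       
uvular            χ         ʁ       
Every place of articulation has a voiced member except postalveolar, where /ʒ/ would be expected.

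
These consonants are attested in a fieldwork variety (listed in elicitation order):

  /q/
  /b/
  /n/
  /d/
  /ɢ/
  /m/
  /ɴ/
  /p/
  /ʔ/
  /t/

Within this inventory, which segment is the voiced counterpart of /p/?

/p/ is a voiceless bilabial stop.
The voiced counterpart is a voiced bilabial stop — in this inventory, /b/.

/b/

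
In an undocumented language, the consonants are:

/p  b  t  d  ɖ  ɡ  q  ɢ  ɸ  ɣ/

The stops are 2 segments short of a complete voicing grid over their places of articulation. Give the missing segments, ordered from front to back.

/ʈ/, /k/

place of articulation  voiceless  voiced  
bilabial          p         b       
alveolar          t         d       
retroflex         —         ɖ       
velar             —         ɡ       
uvular            q         ɢ       
Gaps, from front to back: retroflex lacks voiceless (/ʈ/); velar lacks voiceless (/k/).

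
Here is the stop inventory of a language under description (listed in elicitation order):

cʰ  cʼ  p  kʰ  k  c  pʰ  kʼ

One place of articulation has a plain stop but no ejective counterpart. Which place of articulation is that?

Plain: /p/ (bilabial), /c/ (palatal), /k/ (velar).
Aspirated: /pʰ/ (bilabial), /cʰ/ (palatal), /kʰ/ (velar).
Ejective: /cʼ/ (palatal), /kʼ/ (velar).
Every place of articulation has an ejective member except bilabial, where /pʼ/ would be expected.

bilabial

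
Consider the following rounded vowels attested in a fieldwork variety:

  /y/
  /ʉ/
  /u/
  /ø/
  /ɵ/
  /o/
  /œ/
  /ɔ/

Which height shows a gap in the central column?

low-mid

high: front /y/, central /ʉ/, back /u/.
high-mid: front /ø/, central /ɵ/, back /o/.
low-mid: front /œ/, central —, back /ɔ/.
Every height has a central member except low-mid, where /ɞ/ would be expected.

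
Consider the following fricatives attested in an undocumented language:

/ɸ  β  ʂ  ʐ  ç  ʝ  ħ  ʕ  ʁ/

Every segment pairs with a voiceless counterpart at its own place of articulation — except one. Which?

/ʁ/

Bilabial: /ɸ/ ~ /β/
Retroflex: /ʂ/ ~ /ʐ/
Palatal: /ç/ ~ /ʝ/
Pharyngeal: /ħ/ ~ /ʕ/
Uvular: only /ʁ/ (voiced); no voiceless partner.
So /ʁ/ is the unpaired segment.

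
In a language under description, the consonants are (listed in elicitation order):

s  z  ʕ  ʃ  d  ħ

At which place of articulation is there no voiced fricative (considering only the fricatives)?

postalveolar

Voiceless: /s/ (alveolar), /ʃ/ (postalveolar), /ħ/ (pharyngeal).
Voiced: /z/ (alveolar), /ʕ/ (pharyngeal).
Every place of articulation has a voiced member except postalveolar, where /ʒ/ would be expected.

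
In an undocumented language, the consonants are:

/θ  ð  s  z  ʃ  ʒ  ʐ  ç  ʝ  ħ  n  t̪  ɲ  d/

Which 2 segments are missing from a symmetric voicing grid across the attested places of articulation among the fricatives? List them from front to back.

dental: voiceless /θ/, voiced /ð/.
alveolar: voiceless /s/, voiced /z/.
postalveolar: voiceless /ʃ/, voiced /ʒ/.
retroflex: voiceless —, voiced /ʐ/.
palatal: voiceless /ç/, voiced /ʝ/.
pharyngeal: voiceless /ħ/, voiced —.
Gaps, from front to back: retroflex lacks voiceless (/ʂ/); pharyngeal lacks voiced (/ʕ/).

/ʂ/, /ʕ/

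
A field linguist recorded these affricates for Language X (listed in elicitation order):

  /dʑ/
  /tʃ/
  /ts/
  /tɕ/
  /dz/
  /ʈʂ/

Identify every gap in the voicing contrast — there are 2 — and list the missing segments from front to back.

/dʒ/, /ɖʐ/

alveolar: voiceless /ts/, voiced /dz/.
postalveolar: voiceless /tʃ/, voiced —.
retroflex: voiceless /ʈʂ/, voiced —.
alveolo-palatal: voiceless /tɕ/, voiced /dʑ/.
Gaps, from front to back: postalveolar lacks voiced (/dʒ/); retroflex lacks voiced (/ɖʐ/).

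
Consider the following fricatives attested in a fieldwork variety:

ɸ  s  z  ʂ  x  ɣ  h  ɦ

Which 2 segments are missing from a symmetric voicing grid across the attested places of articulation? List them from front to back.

place of articulation  voiceless  voiced  
bilabial          ɸ         —       
alveolar          s         z       
retroflex         ʂ         —       
velar             x         ɣ       
glottal           h         ɦ       
Gaps, from front to back: bilabial lacks voiced (/β/); retroflex lacks voiced (/ʐ/).

/β/, /ʐ/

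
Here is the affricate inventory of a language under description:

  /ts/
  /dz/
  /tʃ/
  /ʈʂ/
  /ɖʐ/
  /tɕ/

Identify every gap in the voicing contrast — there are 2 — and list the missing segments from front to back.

Voiceless: /ts/ (alveolar), /tʃ/ (postalveolar), /ʈʂ/ (retroflex), /tɕ/ (alveolo-palatal).
Voiced: /dz/ (alveolar), /ɖʐ/ (retroflex).
Gaps, from front to back: postalveolar lacks voiced (/dʒ/); alveolo-palatal lacks voiced (/dʑ/).

/dʒ/, /dʑ/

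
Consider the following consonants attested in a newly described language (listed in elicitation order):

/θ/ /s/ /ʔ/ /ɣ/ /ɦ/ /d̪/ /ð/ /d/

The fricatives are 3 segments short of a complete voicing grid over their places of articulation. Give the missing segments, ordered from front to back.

/z/, /x/, /h/

Voiceless: /θ/ (dental), /s/ (alveolar).
Voiced: /ð/ (dental), /ɣ/ (velar), /ɦ/ (glottal).
Gaps, from front to back: alveolar lacks voiced (/z/); velar lacks voiceless (/x/); glottal lacks voiceless (/h/).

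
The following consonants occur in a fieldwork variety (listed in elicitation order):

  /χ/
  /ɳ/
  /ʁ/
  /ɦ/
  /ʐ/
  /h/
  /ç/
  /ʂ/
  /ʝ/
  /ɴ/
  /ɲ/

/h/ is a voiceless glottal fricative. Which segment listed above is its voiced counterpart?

/ɦ/

The voiced counterpart is a voiced glottal fricative — in this inventory, /ɦ/.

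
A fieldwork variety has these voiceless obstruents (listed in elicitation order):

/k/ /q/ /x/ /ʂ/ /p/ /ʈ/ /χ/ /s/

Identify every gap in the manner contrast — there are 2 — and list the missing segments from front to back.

bilabial: stop /p/, fricative —.
alveolar: stop —, fricative /s/.
retroflex: stop /ʈ/, fricative /ʂ/.
velar: stop /k/, fricative /x/.
uvular: stop /q/, fricative /χ/.
Gaps, from front to back: bilabial lacks fricative (/ɸ/); alveolar lacks stop (/t/).

/ɸ/, /t/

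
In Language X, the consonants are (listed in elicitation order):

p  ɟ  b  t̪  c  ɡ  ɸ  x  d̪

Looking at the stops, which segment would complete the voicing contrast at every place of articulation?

/k/

place of articulation  voiceless  voiced  
bilabial          p         b       
dental            t̪        d̪      
palatal           c         ɟ       
velar             —         ɡ       
The velar row has no voiceless member, so the gap is the voiceless velar stop /k/.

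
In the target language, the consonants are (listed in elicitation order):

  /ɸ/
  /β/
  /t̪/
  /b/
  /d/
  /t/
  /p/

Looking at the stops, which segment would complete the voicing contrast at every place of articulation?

/d̪/

bilabial: voiceless /p/, voiced /b/.
dental: voiceless /t̪/, voiced —.
alveolar: voiceless /t/, voiced /d/.
The dental row has no voiced member, so the gap is the voiced dental stop /d̪/.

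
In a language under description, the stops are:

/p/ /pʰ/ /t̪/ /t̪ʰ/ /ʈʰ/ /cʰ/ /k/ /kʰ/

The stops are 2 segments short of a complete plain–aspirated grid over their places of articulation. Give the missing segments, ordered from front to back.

Plain: /p/ (bilabial), /t̪/ (dental), /k/ (velar).
Aspirated: /pʰ/ (bilabial), /t̪ʰ/ (dental), /ʈʰ/ (retroflex), /cʰ/ (palatal), /kʰ/ (velar).
Gaps, from front to back: retroflex lacks plain (/ʈ/); palatal lacks plain (/c/).

/ʈ/, /c/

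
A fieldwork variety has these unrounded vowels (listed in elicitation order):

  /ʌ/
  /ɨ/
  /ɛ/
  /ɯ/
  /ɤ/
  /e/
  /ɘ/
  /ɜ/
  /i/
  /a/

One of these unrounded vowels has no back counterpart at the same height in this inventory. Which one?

High: /i/ ~ /ɨ/ ~ /ɯ/
High-mid: /e/ ~ /ɘ/ ~ /ɤ/
Low-mid: /ɛ/ ~ /ɜ/ ~ /ʌ/
Low: only /a/ (front); no back partner.
So /a/ is the unpaired segment.

/a/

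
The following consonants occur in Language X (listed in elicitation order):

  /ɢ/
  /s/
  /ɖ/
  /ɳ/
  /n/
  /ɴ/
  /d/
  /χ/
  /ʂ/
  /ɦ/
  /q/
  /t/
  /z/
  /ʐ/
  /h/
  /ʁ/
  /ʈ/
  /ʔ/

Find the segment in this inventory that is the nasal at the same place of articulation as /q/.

/q/ is a voiceless uvular stop.
The nasal at the same place is an uvular nasal — in this inventory, /ɴ/.

/ɴ/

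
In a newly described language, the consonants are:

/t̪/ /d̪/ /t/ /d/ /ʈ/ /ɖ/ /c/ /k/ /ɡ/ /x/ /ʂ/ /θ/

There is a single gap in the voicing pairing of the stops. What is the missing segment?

Voiceless: /t̪/ (dental), /t/ (alveolar), /ʈ/ (retroflex), /c/ (palatal), /k/ (velar).
Voiced: /d̪/ (dental), /d/ (alveolar), /ɖ/ (retroflex), /ɡ/ (velar).
The palatal row has no voiced member, so the gap is the voiced palatal stop /ɟ/.

/ɟ/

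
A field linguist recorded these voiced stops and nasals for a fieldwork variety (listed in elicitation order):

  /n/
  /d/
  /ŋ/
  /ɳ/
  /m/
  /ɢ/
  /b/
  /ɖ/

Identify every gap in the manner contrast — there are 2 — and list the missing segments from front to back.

/ɡ/, /ɴ/

place of articulation  oral stop  nasal   
bilabial          b         m       
alveolar          d         n       
retroflex         ɖ         ɳ       
velar             —         ŋ       
uvular            ɢ         —       
Gaps, from front to back: velar lacks oral stop (/ɡ/); uvular lacks nasal (/ɴ/).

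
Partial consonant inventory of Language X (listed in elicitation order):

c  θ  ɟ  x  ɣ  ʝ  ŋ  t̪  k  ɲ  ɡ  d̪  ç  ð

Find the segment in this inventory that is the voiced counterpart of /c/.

/ɟ/

/c/ is a voiceless palatal stop.
The voiced counterpart is a voiced palatal stop — in this inventory, /ɟ/.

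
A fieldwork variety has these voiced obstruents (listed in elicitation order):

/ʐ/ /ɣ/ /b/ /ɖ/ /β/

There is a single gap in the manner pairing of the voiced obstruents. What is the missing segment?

Stop: /b/ (bilabial), /ɖ/ (retroflex).
Fricative: /β/ (bilabial), /ʐ/ (retroflex), /ɣ/ (velar).
The velar row has no stop member, so the gap is the velar stop /ɡ/.

/ɡ/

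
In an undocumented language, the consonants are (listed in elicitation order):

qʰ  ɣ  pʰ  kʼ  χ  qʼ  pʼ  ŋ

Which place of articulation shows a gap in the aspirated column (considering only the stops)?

velar

Aspirated: /pʰ/ (bilabial), /qʰ/ (uvular).
Ejective: /pʼ/ (bilabial), /kʼ/ (velar), /qʼ/ (uvular).
Every place of articulation has an aspirated member except velar, where /kʰ/ would be expected.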